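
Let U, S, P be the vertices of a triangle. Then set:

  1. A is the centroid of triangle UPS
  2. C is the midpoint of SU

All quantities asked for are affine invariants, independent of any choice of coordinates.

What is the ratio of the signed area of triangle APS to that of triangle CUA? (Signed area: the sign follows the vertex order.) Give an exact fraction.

Set U = (0, 0), S = (1, 0), P = (0, 1); any affine frame gives the same invariant.
1. A is the centroid of triangle UPS ⇒ A = (1/3, 1/3)
2. C is the midpoint of SU ⇒ C = (1/2, 0)
2·[APS] = -1/3, 2·[CUA] = -1/6
[APS]:[CUA] = -1/3:-1/6 = 2

[APS]:[CUA] = 2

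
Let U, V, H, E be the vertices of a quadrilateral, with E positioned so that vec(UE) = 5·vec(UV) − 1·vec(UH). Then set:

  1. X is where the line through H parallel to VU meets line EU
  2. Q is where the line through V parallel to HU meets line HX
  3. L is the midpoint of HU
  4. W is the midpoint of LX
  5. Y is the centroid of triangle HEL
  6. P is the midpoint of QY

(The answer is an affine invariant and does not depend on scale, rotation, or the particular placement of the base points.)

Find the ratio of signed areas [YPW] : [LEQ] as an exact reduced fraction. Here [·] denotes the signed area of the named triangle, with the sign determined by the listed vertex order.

Work in coordinates with U = (0, 0), V = (1, 0), H = (0, 1), E = (5, -1).
1. X is where the line through H parallel to VU meets line EU ⇒ X = (-5, 1)
2. Q is where the line through V parallel to HU meets line HX ⇒ Q = (1, 1)
3. L is the midpoint of HU ⇒ L = (0, 1/2)
4. W is the midpoint of LX ⇒ W = (-5/2, 3/4)
5. Y is the centroid of triangle HEL ⇒ Y = (5/3, 1/6)
6. P is the midpoint of QY ⇒ P = (4/3, 7/12)
2·[YPW] = 37/24, 2·[LEQ] = 4
[YPW]:[LEQ] = 37/24:4 = 37/96

[YPW]:[LEQ] = 37/96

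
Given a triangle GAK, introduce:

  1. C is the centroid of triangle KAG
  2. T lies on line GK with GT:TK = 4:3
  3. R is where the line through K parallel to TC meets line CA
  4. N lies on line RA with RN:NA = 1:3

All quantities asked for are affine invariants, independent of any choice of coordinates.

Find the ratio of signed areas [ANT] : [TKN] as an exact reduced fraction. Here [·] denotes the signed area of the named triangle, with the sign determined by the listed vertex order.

Choose coordinates G = (0, 0), A = (1, 0), K = (0, 1).
1. C is the centroid of triangle KAG ⇒ C = (1/3, 1/3)
2. T lies on line GK with GT:TK = 4:3 ⇒ T = (0, 4/7)
3. R is where the line through K parallel to TC meets line CA ⇒ R = (7/3, -2/3)
4. N lies on line RA with RN:NA = 1:3 ⇒ N = (2, -1/2)
2·[ANT] = 1/14, 2·[TKN] = -6/7
[ANT]:[TKN] = 1/14:-6/7 = -1/12

[ANT]:[TKN] = -1/12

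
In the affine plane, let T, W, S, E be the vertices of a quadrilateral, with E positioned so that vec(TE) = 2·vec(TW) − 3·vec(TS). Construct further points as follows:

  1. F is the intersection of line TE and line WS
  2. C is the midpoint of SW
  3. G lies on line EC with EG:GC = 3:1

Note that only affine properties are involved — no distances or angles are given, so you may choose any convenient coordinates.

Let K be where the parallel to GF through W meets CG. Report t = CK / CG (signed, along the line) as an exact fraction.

Choose coordinates T = (0, 0), W = (1, 0), S = (0, 1), E = (2, -3).
1. F is the intersection of line TE and line WS ⇒ F = (-2, 3)
2. C is the midpoint of SW ⇒ C = (1/2, 1/2)
3. G lies on line EC with EG:GC = 3:1 ⇒ G = (7/8, -3/8)
through W parallel to GF: direction (-23/8, 27/8); meets CG at K = (17/40, 27/40)
K = C + t·(G−C) with t = -1/5

t = -1/5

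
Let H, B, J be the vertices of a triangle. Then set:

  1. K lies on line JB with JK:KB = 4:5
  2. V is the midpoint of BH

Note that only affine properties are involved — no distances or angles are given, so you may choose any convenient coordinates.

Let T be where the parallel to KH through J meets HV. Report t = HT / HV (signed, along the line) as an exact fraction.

Set H = (0, 0), B = (1, 0), J = (0, 1); any affine frame gives the same invariant.
1. K lies on line JB with JK:KB = 4:5 ⇒ K = (4/9, 5/9)
2. V is the midpoint of BH ⇒ V = (1/2, 0)
through J parallel to KH: direction (-4/9, -5/9); meets HV at T = (-4/5, 0)
T = H + t·(V−H) with t = -8/5

t = -8/5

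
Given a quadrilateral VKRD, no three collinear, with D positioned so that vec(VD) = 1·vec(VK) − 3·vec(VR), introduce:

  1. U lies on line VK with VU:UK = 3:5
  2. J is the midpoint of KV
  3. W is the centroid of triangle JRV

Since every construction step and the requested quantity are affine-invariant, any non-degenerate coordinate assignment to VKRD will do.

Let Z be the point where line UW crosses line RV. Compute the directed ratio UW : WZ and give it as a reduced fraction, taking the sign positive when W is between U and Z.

UW:WZ = 5/4

Work in coordinates with V = (0, 0), K = (1, 0), R = (0, 1), D = (1, -3).
1. U lies on line VK with VU:UK = 3:5 ⇒ U = (3/8, 0)
2. J is the midpoint of KV ⇒ J = (1/2, 0)
3. W is the centroid of triangle JRV ⇒ W = (1/6, 1/3)
line UW meets RV at Z = (0, 3/5)
W = U + t·(Z−U) with t = 5/9, so UW:WZ = 5/9:4/9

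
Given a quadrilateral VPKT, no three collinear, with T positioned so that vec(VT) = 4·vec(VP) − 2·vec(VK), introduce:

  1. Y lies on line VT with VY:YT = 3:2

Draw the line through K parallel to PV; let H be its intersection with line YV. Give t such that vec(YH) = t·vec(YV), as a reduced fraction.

t = 11/6

Set V = (0, 0), P = (1, 0), K = (0, 1), T = (4, -2); any affine frame gives the same invariant.
1. Y lies on line VT with VY:YT = 3:2 ⇒ Y = (12/5, -6/5)
through K parallel to PV: direction (-1, 0); meets YV at H = (-2, 1)
H = Y + t·(V−Y) with t = 11/6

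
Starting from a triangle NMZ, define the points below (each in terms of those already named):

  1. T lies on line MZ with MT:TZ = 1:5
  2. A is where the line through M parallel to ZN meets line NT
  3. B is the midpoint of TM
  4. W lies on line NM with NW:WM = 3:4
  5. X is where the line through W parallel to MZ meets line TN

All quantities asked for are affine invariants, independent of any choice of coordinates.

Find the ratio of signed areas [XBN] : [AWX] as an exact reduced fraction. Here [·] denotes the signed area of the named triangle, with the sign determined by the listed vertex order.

[XBN]:[AWX] = 35/54

Set N = (0, 0), M = (1, 0), Z = (0, 1); any affine frame gives the same invariant.
1. T lies on line MZ with MT:TZ = 1:5 ⇒ T = (5/6, 1/6)
2. A is where the line through M parallel to ZN meets line NT ⇒ A = (1, 1/5)
3. B is the midpoint of TM ⇒ B = (11/12, 1/12)
4. W lies on line NM with NW:WM = 3:4 ⇒ W = (3/7, 0)
5. X is where the line through W parallel to MZ meets line TN ⇒ X = (5/14, 1/14)
2·[XBN] = -1/28, 2·[AWX] = -27/490
[XBN]:[AWX] = -1/28:-27/490 = 35/54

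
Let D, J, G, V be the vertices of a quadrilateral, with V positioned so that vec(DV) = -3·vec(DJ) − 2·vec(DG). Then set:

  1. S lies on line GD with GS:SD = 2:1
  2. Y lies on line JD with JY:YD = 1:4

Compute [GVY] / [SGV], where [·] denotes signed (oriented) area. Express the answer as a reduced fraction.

[GVY]:[SGV] = 27/10

Choose coordinates D = (0, 0), J = (1, 0), G = (0, 1), V = (-3, -2).
1. S lies on line GD with GS:SD = 2:1 ⇒ S = (0, 1/3)
2. Y lies on line JD with JY:YD = 1:4 ⇒ Y = (4/5, 0)
2·[GVY] = 27/5, 2·[SGV] = 2
[GVY]:[SGV] = 27/5:2 = 27/10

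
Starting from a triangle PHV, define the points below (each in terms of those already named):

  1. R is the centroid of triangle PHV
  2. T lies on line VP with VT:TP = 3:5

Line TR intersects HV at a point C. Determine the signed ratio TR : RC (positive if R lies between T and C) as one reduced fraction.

TR:RC = 1/8

Work in coordinates with P = (0, 0), H = (1, 0), V = (0, 1).
1. R is the centroid of triangle PHV ⇒ R = (1/3, 1/3)
2. T lies on line VP with VT:TP = 3:5 ⇒ T = (0, 5/8)
line TR meets HV at C = (3, -2)
R = T + t·(C−T) with t = 1/9, so TR:RC = 1/9:8/9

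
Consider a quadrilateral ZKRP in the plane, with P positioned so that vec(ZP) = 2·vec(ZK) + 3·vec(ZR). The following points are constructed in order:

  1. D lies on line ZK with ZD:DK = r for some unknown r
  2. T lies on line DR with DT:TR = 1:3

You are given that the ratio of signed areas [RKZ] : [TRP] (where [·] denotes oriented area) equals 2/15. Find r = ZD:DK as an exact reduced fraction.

r = -4/3

Assign Z = (0, 0), K = (1, 0), R = (0, 1), P = (2, 3) — the answer is frame-independent, so this choice is without loss of generality.
1. With ZD:DK = r, write λ = r/(r+1) so D = Z + λ·(K−Z); D is affine-linear in λ
2. T lies on line DR with DT:TR = 1:3 ⇒ T is an affine combination of earlier points and hence also affine-linear in λ
Every point depending on D is an affine combination of D and λ-independent points, so each such coordinate is linear in λ; the λ² term in each signed area is a multiple of (K−Z)×(K−Z) = 0, so 2·[RKZ] and 2·[TRP] are each linear in λ. Evaluating at λ=0 and λ=1:
  2·[RKZ] = -1,   2·[TRP] = -3/2·λ − 3/2
So [RKZ]:[TRP] = (-1) / (-3/2·λ − 3/2). Setting this equal to 2/15:
  -1 = 2/15·(-3/2·λ − 3/2)  ⇒  λ = 4
Then r = λ/(1−λ) = (4)/(-3) = -4/3. Check: with r = -4/3, D = (4, 0) and [RKZ]:[TRP] = 2/15 as required.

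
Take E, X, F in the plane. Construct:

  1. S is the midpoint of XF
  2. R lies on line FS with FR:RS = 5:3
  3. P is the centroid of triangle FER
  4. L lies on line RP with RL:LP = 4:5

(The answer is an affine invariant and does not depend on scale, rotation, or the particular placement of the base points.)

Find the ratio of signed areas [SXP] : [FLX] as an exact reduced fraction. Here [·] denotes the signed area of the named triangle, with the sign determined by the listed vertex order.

[SXP]:[FLX] = -9/8

Set E = (0, 0), X = (1, 0), F = (0, 1); any affine frame gives the same invariant.
1. S is the midpoint of XF ⇒ S = (1/2, 1/2)
2. R lies on line FS with FR:RS = 5:3 ⇒ R = (5/16, 11/16)
3. P is the centroid of triangle FER ⇒ P = (5/48, 9/16)
4. L lies on line RP with RL:LP = 4:5 ⇒ L = (95/432, 91/144)
2·[SXP] = -1/6, 2·[FLX] = 4/27
[SXP]:[FLX] = -1/6:4/27 = -9/8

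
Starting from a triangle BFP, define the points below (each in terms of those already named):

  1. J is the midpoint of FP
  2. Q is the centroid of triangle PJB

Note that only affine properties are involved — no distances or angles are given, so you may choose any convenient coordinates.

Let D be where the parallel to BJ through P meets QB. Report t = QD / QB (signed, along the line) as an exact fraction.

Work in coordinates with B = (0, 0), F = (1, 0), P = (0, 1).
1. J is the midpoint of FP ⇒ J = (1/2, 1/2)
2. Q is the centroid of triangle PJB ⇒ Q = (1/6, 1/2)
through P parallel to BJ: direction (1/2, 1/2); meets QB at D = (1/2, 3/2)
D = Q + t·(B−Q) with t = -2

t = -2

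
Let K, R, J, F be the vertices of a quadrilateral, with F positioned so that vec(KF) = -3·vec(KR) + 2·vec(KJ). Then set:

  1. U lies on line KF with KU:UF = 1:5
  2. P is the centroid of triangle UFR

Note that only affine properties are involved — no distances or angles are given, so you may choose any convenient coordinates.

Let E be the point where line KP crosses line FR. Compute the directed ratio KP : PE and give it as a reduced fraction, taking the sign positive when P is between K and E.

Choose coordinates K = (0, 0), R = (1, 0), J = (0, 1), F = (-3, 2).
1. U lies on line KF with KU:UF = 1:5 ⇒ U = (-1/2, 1/3)
2. P is the centroid of triangle UFR ⇒ P = (-5/6, 7/9)
line KP meets FR at E = (-15/13, 14/13)
P = K + t·(E−K) with t = 13/18, so KP:PE = 13/18:5/18

KP:PE = 13/5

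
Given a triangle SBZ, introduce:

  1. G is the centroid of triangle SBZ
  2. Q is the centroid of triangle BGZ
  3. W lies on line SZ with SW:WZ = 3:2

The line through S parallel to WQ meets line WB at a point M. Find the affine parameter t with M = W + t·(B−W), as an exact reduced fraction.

t = 12/5

Set S = (0, 0), B = (1, 0), Z = (0, 1); any affine frame gives the same invariant.
1. G is the centroid of triangle SBZ ⇒ G = (1/3, 1/3)
2. Q is the centroid of triangle BGZ ⇒ Q = (4/9, 4/9)
3. W lies on line SZ with SW:WZ = 3:2 ⇒ W = (0, 3/5)
through S parallel to WQ: direction (4/9, -7/45); meets WB at M = (12/5, -21/25)
M = W + t·(B−W) with t = 12/5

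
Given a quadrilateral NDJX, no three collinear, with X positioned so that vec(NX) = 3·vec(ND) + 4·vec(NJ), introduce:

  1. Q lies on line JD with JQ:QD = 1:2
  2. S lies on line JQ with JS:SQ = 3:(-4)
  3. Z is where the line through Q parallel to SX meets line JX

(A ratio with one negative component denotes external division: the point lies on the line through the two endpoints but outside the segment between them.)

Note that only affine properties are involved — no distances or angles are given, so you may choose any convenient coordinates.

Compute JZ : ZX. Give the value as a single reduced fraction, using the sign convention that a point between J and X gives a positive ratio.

Choose coordinates N = (0, 0), D = (1, 0), J = (0, 1), X = (3, 4).
1. Q lies on line JD with JQ:QD = 1:2 ⇒ Q = (1/3, 2/3)
2. S lies on line JQ with JS:SQ = 3:(-4) ⇒ S = (-1, 2)
3. Z is where the line through Q parallel to SX meets line JX ⇒ Z = (-1, 0)
Z = J + t·(X−J) with t = -1/3, so JZ:ZX = t:(1−t) = -1/3:4/3

JZ:ZX = -1/4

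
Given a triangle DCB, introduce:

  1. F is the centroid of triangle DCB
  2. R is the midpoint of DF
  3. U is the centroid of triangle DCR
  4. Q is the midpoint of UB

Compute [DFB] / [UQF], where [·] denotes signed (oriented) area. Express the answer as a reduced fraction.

Set D = (0, 0), C = (1, 0), B = (0, 1); any affine frame gives the same invariant.
1. F is the centroid of triangle DCB ⇒ F = (1/3, 1/3)
2. R is the midpoint of DF ⇒ R = (1/6, 1/6)
3. U is the centroid of triangle DCR ⇒ U = (7/18, 1/18)
4. Q is the midpoint of UB ⇒ Q = (7/36, 19/36)
2·[DFB] = 1/3, 2·[UQF] = -1/36
[DFB]:[UQF] = 1/3:-1/36 = -12

[DFB]:[UQF] = -12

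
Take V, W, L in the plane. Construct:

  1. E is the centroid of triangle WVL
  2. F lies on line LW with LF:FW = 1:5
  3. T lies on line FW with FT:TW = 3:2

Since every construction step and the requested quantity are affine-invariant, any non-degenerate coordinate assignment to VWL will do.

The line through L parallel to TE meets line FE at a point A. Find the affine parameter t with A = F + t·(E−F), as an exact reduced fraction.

Work in coordinates with V = (0, 0), W = (1, 0), L = (0, 1).
1. E is the centroid of triangle WVL ⇒ E = (1/3, 1/3)
2. F lies on line LW with LF:FW = 1:5 ⇒ F = (1/6, 5/6)
3. T lies on line FW with FT:TW = 3:2 ⇒ T = (2/3, 1/3)
through L parallel to TE: direction (-1/3, 0); meets FE at A = (1/9, 1)
A = F + t·(E−F) with t = -1/3

t = -1/3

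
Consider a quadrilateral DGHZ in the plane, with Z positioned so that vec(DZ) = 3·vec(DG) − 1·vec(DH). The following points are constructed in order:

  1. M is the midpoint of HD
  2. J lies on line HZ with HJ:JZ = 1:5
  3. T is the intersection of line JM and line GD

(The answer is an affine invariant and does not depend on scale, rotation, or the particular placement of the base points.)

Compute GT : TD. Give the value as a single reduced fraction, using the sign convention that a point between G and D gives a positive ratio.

Assign D = (0, 0), G = (1, 0), H = (0, 1), Z = (3, -1) — the answer is frame-independent, so this choice is without loss of generality.
1. M is the midpoint of HD ⇒ M = (0, 1/2)
2. J lies on line HZ with HJ:JZ = 1:5 ⇒ J = (1/2, 2/3)
3. T is the intersection of line JM and line GD ⇒ T = (-3/2, 0)
T = G + t·(D−G) with t = 5/2, so GT:TD = t:(1−t) = 5/2:-3/2

GT:TD = -5/3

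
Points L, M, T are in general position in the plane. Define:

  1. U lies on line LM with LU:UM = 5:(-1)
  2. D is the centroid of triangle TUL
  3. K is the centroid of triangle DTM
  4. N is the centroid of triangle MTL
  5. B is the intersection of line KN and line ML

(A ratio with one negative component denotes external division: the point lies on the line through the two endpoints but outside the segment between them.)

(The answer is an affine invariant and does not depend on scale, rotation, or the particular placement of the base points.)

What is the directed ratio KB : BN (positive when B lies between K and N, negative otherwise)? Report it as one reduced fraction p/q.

KB:BN = -4/3

Set L = (0, 0), M = (1, 0), T = (0, 1); any affine frame gives the same invariant.
1. U lies on line LM with LU:UM = 5:(-1) ⇒ U = (5/4, 0)
2. D is the centroid of triangle TUL ⇒ D = (5/12, 1/3)
3. K is the centroid of triangle DTM ⇒ K = (17/36, 4/9)
4. N is the centroid of triangle MTL ⇒ N = (1/3, 1/3)
5. B is the intersection of line KN and line ML ⇒ B = (-1/12, 0)
B = K + t·(N−K) with t = 4, so KB:BN = t:(1−t) = 4:-3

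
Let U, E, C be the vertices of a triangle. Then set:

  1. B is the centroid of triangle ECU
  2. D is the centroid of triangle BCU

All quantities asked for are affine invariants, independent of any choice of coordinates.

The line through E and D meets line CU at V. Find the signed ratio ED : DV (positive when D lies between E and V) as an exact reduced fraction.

ED:DV = 8

Work in coordinates with U = (0, 0), E = (1, 0), C = (0, 1).
1. B is the centroid of triangle ECU ⇒ B = (1/3, 1/3)
2. D is the centroid of triangle BCU ⇒ D = (1/9, 4/9)
line ED meets CU at V = (0, 1/2)
D = E + t·(V−E) with t = 8/9, so ED:DV = 8/9:1/9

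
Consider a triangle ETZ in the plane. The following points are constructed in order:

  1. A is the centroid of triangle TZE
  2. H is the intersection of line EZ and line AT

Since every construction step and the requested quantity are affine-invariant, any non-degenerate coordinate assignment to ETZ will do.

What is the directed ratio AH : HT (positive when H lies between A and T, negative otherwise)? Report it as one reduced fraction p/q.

Set E = (0, 0), T = (1, 0), Z = (0, 1); any affine frame gives the same invariant.
1. A is the centroid of triangle TZE ⇒ A = (1/3, 1/3)
2. H is the intersection of line EZ and line AT ⇒ H = (0, 1/2)
H = A + t·(T−A) with t = -1/2, so AH:HT = t:(1−t) = -1/2:3/2

AH:HT = -1/3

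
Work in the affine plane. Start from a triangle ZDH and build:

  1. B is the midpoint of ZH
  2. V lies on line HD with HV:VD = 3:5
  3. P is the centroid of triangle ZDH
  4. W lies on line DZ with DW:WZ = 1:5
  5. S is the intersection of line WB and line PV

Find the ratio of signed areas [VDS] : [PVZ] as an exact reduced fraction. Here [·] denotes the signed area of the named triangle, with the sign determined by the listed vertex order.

Assign Z = (0, 0), D = (1, 0), H = (0, 1) — the answer is frame-independent, so this choice is without loss of generality.
1. B is the midpoint of ZH ⇒ B = (0, 1/2)
2. V lies on line HD with HV:VD = 3:5 ⇒ V = (3/8, 5/8)
3. P is the centroid of triangle ZDH ⇒ P = (1/3, 1/3)
4. W lies on line DZ with DW:WZ = 1:5 ⇒ W = (5/6, 0)
5. S is the intersection of line WB and line PV ⇒ S = (25/76, 23/76)
2·[VDS] = -35/152, 2·[PVZ] = 1/12
[VDS]:[PVZ] = -35/152:1/12 = -105/38

[VDS]:[PVZ] = -105/38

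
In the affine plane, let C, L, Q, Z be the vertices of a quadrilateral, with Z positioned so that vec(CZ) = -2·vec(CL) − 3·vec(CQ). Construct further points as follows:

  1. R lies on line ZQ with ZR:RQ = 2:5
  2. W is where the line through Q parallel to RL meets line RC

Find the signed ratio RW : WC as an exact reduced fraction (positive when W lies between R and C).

RW:WC = -30/17

Work in coordinates with C = (0, 0), L = (1, 0), Q = (0, 1), Z = (-2, -3).
1. R lies on line ZQ with ZR:RQ = 2:5 ⇒ R = (-10/7, -13/7)
2. W is where the line through Q parallel to RL meets line RC ⇒ W = (170/91, 17/7)
W = R + t·(C−R) with t = 30/13, so RW:WC = t:(1−t) = 30/13:-17/13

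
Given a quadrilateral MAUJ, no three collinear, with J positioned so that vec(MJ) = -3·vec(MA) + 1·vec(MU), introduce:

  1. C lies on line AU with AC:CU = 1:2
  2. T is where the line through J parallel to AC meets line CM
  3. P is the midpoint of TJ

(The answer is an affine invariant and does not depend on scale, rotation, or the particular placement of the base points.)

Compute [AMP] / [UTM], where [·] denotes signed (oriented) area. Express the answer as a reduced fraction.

[AMP]:[UTM] = -1/8

Set M = (0, 0), A = (1, 0), U = (0, 1), J = (-3, 1); any affine frame gives the same invariant.
1. C lies on line AU with AC:CU = 1:2 ⇒ C = (2/3, 1/3)
2. T is where the line through J parallel to AC meets line CM ⇒ T = (-4/3, -2/3)
3. P is the midpoint of TJ ⇒ P = (-13/6, 1/6)
2·[AMP] = -1/6, 2·[UTM] = 4/3
[AMP]:[UTM] = -1/6:4/3 = -1/8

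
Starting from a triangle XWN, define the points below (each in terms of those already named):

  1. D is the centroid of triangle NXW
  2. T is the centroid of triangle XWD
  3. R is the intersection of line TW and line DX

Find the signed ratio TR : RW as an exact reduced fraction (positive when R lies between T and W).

TR:RW = -1/3

Choose coordinates X = (0, 0), W = (1, 0), N = (0, 1).
1. D is the centroid of triangle NXW ⇒ D = (1/3, 1/3)
2. T is the centroid of triangle XWD ⇒ T = (4/9, 1/9)
3. R is the intersection of line TW and line DX ⇒ R = (1/6, 1/6)
R = T + t·(W−T) with t = -1/2, so TR:RW = t:(1−t) = -1/2:3/2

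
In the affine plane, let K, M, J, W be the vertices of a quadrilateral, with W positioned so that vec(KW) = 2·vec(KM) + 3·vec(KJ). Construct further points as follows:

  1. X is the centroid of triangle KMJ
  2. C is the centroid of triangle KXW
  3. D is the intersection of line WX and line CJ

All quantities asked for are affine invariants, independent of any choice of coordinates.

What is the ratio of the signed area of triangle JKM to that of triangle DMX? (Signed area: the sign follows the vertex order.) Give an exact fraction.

Choose coordinates K = (0, 0), M = (1, 0), J = (0, 1), W = (2, 3).
1. X is the centroid of triangle KMJ ⇒ X = (1/3, 1/3)
2. C is the centroid of triangle KXW ⇒ C = (7/9, 10/9)
3. D is the intersection of line WX and line CJ ⇒ D = (14/17, 19/17)
2·[JKM] = 1, 2·[DMX] = -35/51
[JKM]:[DMX] = 1:-35/51 = -51/35

[JKM]:[DMX] = -51/35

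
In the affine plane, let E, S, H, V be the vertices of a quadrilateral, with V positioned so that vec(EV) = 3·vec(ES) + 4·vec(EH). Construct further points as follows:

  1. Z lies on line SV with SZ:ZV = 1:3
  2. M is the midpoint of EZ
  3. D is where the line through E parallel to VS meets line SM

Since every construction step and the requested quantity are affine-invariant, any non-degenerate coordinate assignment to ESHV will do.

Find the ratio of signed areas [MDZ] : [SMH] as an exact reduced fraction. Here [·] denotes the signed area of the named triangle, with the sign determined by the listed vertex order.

[MDZ]:[SMH] = -2

Set E = (0, 0), S = (1, 0), H = (0, 1), V = (3, 4); any affine frame gives the same invariant.
1. Z lies on line SV with SZ:ZV = 1:3 ⇒ Z = (3/2, 1)
2. M is the midpoint of EZ ⇒ M = (3/4, 1/2)
3. D is where the line through E parallel to VS meets line SM ⇒ D = (1/2, 1)
2·[MDZ] = -1/2, 2·[SMH] = 1/4
[MDZ]:[SMH] = -1/2:1/4 = -2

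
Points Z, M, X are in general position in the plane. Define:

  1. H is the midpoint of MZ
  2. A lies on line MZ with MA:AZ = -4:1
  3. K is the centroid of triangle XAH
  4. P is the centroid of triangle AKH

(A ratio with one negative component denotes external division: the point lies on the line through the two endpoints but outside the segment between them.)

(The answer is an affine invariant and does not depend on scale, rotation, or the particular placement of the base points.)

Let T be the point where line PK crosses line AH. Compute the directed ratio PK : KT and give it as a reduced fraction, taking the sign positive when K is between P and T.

Set Z = (0, 0), M = (1, 0), X = (0, 1); any affine frame gives the same invariant.
1. H is the midpoint of MZ ⇒ H = (1/2, 0)
2. A lies on line MZ with MA:AZ = -4:1 ⇒ A = (-1/3, 0)
3. K is the centroid of triangle XAH ⇒ K = (1/18, 1/3)
4. P is the centroid of triangle AKH ⇒ P = (2/27, 1/9)
line PK meets AH at T = (1/12, 0)
K = P + t·(T−P) with t = -2, so PK:KT = -2:3

PK:KT = -2/3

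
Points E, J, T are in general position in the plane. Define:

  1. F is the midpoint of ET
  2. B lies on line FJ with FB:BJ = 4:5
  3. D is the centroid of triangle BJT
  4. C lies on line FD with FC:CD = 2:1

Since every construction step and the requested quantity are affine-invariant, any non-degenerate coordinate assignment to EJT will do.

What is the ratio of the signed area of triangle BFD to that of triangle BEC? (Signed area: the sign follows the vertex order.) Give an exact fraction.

Assign E = (0, 0), J = (1, 0), T = (0, 1) — the answer is frame-independent, so this choice is without loss of generality.
1. F is the midpoint of ET ⇒ F = (0, 1/2)
2. B lies on line FJ with FB:BJ = 4:5 ⇒ B = (4/9, 5/18)
3. D is the centroid of triangle BJT ⇒ D = (13/27, 23/54)
4. C lies on line FD with FC:CD = 2:1 ⇒ C = (26/81, 73/162)
2·[BFD] = -2/27, 2·[BEC] = -1/9
[BFD]:[BEC] = -2/27:-1/9 = 2/3

[BFD]:[BEC] = 2/3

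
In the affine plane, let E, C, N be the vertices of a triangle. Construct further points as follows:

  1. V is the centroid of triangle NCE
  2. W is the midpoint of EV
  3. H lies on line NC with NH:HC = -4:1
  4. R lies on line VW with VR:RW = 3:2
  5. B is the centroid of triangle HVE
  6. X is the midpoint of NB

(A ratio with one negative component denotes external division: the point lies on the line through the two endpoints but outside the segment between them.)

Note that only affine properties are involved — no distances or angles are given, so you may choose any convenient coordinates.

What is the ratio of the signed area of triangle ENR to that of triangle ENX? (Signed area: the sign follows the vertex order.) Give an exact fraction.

Assign E = (0, 0), C = (1, 0), N = (0, 1) — the answer is frame-independent, so this choice is without loss of generality.
1. V is the centroid of triangle NCE ⇒ V = (1/3, 1/3)
2. W is the midpoint of EV ⇒ W = (1/6, 1/6)
3. H lies on line NC with NH:HC = -4:1 ⇒ H = (4/3, -1/3)
4. R lies on line VW with VR:RW = 3:2 ⇒ R = (7/30, 7/30)
5. B is the centroid of triangle HVE ⇒ B = (5/9, 0)
6. X is the midpoint of NB ⇒ X = (5/18, 1/2)
2·[ENR] = -7/30, 2·[ENX] = -5/18
[ENR]:[ENX] = -7/30:-5/18 = 21/25

[ENR]:[ENX] = 21/25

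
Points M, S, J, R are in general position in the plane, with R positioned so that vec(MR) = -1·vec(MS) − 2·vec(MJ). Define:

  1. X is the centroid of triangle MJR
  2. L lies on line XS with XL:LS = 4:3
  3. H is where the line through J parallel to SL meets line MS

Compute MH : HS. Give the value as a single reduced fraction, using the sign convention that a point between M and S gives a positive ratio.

MH:HS = -4/5

Choose coordinates M = (0, 0), S = (1, 0), J = (0, 1), R = (-1, -2).
1. X is the centroid of triangle MJR ⇒ X = (-1/3, -1/3)
2. L lies on line XS with XL:LS = 4:3 ⇒ L = (3/7, -1/7)
3. H is where the line through J parallel to SL meets line MS ⇒ H = (-4, 0)
H = M + t·(S−M) with t = -4, so MH:HS = t:(1−t) = -4:5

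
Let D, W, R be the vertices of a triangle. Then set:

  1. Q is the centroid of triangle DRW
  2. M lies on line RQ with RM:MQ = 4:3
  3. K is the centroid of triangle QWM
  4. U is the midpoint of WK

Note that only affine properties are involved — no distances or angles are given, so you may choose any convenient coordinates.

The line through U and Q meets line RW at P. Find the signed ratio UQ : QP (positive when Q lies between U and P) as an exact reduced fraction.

Set D = (0, 0), W = (1, 0), R = (0, 1); any affine frame gives the same invariant.
1. Q is the centroid of triangle DRW ⇒ Q = (1/3, 1/3)
2. M lies on line RQ with RM:MQ = 4:3 ⇒ M = (4/21, 13/21)
3. K is the centroid of triangle QWM ⇒ K = (32/63, 20/63)
4. U is the midpoint of WK ⇒ U = (95/126, 10/63)
line UQ meets RW at P = (28/31, 3/31)
Q = U + t·(P−U) with t = -31/11, so UQ:QP = -31/11:42/11

UQ:QP = -31/42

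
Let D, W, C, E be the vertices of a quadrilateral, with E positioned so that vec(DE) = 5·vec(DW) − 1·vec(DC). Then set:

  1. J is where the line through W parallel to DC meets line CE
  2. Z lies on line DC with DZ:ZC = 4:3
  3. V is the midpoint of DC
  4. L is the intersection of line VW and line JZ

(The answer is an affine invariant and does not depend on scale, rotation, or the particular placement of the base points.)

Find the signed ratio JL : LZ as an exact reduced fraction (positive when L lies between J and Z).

Choose coordinates D = (0, 0), W = (1, 0), C = (0, 1), E = (5, -1).
1. J is where the line through W parallel to DC meets line CE ⇒ J = (1, 3/5)
2. Z lies on line DC with DZ:ZC = 4:3 ⇒ Z = (0, 4/7)
3. V is the midpoint of DC ⇒ V = (0, 1/2)
4. L is the intersection of line VW and line JZ ⇒ L = (-5/37, 21/37)
L = J + t·(Z−J) with t = 42/37, so JL:LZ = t:(1−t) = 42/37:-5/37

JL:LZ = -42/5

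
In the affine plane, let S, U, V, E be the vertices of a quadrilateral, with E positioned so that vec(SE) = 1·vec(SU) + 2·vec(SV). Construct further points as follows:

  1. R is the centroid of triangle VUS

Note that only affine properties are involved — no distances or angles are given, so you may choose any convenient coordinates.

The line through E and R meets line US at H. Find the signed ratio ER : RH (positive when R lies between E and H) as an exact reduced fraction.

Work in coordinates with S = (0, 0), U = (1, 0), V = (0, 1), E = (1, 2).
1. R is the centroid of triangle VUS ⇒ R = (1/3, 1/3)
line ER meets US at H = (1/5, 0)
R = E + t·(H−E) with t = 5/6, so ER:RH = 5/6:1/6

ER:RH = 5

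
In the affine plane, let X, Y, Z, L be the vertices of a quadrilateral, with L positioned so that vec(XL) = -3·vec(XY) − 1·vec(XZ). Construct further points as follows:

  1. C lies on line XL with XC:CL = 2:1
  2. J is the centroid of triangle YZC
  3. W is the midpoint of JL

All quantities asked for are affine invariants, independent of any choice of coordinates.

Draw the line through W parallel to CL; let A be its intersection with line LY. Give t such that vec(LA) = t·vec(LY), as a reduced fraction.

Choose coordinates X = (0, 0), Y = (1, 0), Z = (0, 1), L = (-3, -1).
1. C lies on line XL with XC:CL = 2:1 ⇒ C = (-2, -2/3)
2. J is the centroid of triangle YZC ⇒ J = (-1/3, 1/9)
3. W is the midpoint of JL ⇒ W = (-5/3, -4/9)
through W parallel to CL: direction (-1, -1/3); meets LY at A = (-13/3, -4/3)
A = L + t·(Y−L) with t = -1/3

t = -1/3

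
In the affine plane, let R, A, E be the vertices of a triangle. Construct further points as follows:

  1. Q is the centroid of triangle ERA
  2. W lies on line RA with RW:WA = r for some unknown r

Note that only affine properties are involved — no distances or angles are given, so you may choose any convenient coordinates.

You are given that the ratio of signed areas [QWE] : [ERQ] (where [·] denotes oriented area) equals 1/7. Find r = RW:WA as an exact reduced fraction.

Work in coordinates with R = (0, 0), A = (1, 0), E = (0, 1).
1. Q is the centroid of triangle ERA ⇒ Q = (1/3, 1/3)
2. With RW:WA = r, write λ = r/(r+1) so W = R + λ·(A−R); W is affine-linear in λ
Every point depending on W is an affine combination of W and λ-independent points, so each such coordinate is linear in λ; the λ² term in each signed area is a multiple of (A−R)×(A−R) = 0, so 2·[QWE] and 2·[ERQ] are each linear in λ. Evaluating at λ=0 and λ=1:
  2·[QWE] = 2/3·λ − 1/3,   2·[ERQ] = 1/3
So [QWE]:[ERQ] = (2/3·λ − 1/3) / (1/3). Setting this equal to 1/7:
  2/3·λ − 1/3 = 1/7·(1/3)  ⇒  λ = 4/7
Then r = λ/(1−λ) = (4/7)/(3/7) = 4/3. Check: with r = 4/3, W = (4/7, 0) and [QWE]:[ERQ] = 1/7 as required.

r = 4/3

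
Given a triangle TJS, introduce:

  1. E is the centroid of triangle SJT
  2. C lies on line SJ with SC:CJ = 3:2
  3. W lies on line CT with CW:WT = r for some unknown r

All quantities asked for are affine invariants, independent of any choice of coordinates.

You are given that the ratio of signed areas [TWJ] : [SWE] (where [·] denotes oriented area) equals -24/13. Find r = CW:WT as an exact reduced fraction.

r = 5/4

Set T = (0, 0), J = (1, 0), S = (0, 1); any affine frame gives the same invariant.
1. E is the centroid of triangle SJT ⇒ E = (1/3, 1/3)
2. C lies on line SJ with SC:CJ = 3:2 ⇒ C = (3/5, 2/5)
3. With CW:WT = r, write λ = r/(r+1) so W = C + λ·(T−C); W is affine-linear in λ
Every point depending on W is an affine combination of W and λ-independent points, so each such coordinate is linear in λ; the λ² term in each signed area is a multiple of (T−C)×(T−C) = 0, so 2·[TWJ] and 2·[SWE] are each linear in λ. Evaluating at λ=0 and λ=1:
  2·[TWJ] = 2/5·λ − 2/5,   2·[SWE] = 8/15·λ − 1/5
So [TWJ]:[SWE] = (2/5·λ − 2/5) / (8/15·λ − 1/5). Setting this equal to -24/13:
  2/5·λ − 2/5 = -24/13·(8/15·λ − 1/5)  ⇒  λ = 5/9
Then r = λ/(1−λ) = (5/9)/(4/9) = 5/4. Check: with r = 5/4, W = (4/15, 8/45) and [TWJ]:[SWE] = -24/13 as required.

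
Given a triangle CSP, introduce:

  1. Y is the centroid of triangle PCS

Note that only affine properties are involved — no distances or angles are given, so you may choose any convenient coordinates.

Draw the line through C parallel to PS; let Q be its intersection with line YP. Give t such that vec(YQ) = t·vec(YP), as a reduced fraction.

Work in coordinates with C = (0, 0), S = (1, 0), P = (0, 1).
1. Y is the centroid of triangle PCS ⇒ Y = (1/3, 1/3)
through C parallel to PS: direction (1, -1); meets YP at Q = (1, -1)
Q = Y + t·(P−Y) with t = -2

t = -2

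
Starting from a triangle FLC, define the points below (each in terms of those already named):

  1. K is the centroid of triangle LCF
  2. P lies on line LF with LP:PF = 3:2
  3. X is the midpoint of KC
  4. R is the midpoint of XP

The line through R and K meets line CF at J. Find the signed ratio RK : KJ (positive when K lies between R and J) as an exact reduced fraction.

Set F = (0, 0), L = (1, 0), C = (0, 1); any affine frame gives the same invariant.
1. K is the centroid of triangle LCF ⇒ K = (1/3, 1/3)
2. P lies on line LF with LP:PF = 3:2 ⇒ P = (2/5, 0)
3. X is the midpoint of KC ⇒ X = (1/6, 2/3)
4. R is the midpoint of XP ⇒ R = (17/60, 1/3)
line RK meets CF at J = (0, 1/3)
K = R + t·(J−R) with t = -3/17, so RK:KJ = -3/17:20/17

RK:KJ = -3/20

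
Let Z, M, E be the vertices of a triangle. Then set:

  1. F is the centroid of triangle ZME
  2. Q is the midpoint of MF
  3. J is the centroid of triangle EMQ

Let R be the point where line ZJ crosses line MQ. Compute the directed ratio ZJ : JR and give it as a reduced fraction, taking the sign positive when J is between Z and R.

ZJ:JR = -4

Choose coordinates Z = (0, 0), M = (1, 0), E = (0, 1).
1. F is the centroid of triangle ZME ⇒ F = (1/3, 1/3)
2. Q is the midpoint of MF ⇒ Q = (2/3, 1/6)
3. J is the centroid of triangle EMQ ⇒ J = (5/9, 7/18)
line ZJ meets MQ at R = (5/12, 7/24)
J = Z + t·(R−Z) with t = 4/3, so ZJ:JR = 4/3:-1/3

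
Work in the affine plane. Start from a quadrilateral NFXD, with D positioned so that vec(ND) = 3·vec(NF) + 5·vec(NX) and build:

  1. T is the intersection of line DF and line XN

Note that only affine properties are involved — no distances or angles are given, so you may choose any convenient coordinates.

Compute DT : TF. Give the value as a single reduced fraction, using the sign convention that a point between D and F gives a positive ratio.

Work in coordinates with N = (0, 0), F = (1, 0), X = (0, 1), D = (3, 5).
1. T is the intersection of line DF and line XN ⇒ T = (0, -5/2)
T = D + t·(F−D) with t = 3/2, so DT:TF = t:(1−t) = 3/2:-1/2

DT:TF = -3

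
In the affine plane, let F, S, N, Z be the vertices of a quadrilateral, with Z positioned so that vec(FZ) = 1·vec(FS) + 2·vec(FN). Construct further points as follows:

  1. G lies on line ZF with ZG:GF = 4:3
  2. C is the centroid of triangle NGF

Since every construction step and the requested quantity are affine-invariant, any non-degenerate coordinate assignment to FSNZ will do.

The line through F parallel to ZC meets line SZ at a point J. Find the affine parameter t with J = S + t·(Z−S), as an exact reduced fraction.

t = 29/36

Choose coordinates F = (0, 0), S = (1, 0), N = (0, 1), Z = (1, 2).
1. G lies on line ZF with ZG:GF = 4:3 ⇒ G = (3/7, 6/7)
2. C is the centroid of triangle NGF ⇒ C = (1/7, 13/21)
through F parallel to ZC: direction (-6/7, -29/21); meets SZ at J = (1, 29/18)
J = S + t·(Z−S) with t = 29/36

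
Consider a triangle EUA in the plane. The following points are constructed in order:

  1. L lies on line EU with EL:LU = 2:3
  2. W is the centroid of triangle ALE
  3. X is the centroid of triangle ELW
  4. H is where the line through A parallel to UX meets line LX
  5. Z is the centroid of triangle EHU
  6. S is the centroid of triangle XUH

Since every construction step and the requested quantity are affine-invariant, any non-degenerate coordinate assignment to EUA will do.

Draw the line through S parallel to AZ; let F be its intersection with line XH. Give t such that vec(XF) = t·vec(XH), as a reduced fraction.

t = 23/96

Set E = (0, 0), U = (1, 0), A = (0, 1); any affine frame gives the same invariant.
1. L lies on line EU with EL:LU = 2:3 ⇒ L = (2/5, 0)
2. W is the centroid of triangle ALE ⇒ W = (2/15, 1/3)
3. X is the centroid of triangle ELW ⇒ X = (8/45, 1/9)
4. H is where the line through A parallel to UX meets line LX ⇒ H = (-296/135, 35/27)
5. Z is the centroid of triangle EHU ⇒ Z = (-161/405, 35/81)
6. S is the centroid of triangle XUH ⇒ S = (-137/405, 38/81)
through S parallel to AZ: direction (-161/405, -46/81); meets XH at F = (-158/405, 32/81)
F = X + t·(H−X) with t = 23/96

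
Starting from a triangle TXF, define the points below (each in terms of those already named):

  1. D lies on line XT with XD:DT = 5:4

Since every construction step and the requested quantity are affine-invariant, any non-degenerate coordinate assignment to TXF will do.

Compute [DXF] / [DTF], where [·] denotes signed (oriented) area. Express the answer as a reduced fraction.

Assign T = (0, 0), X = (1, 0), F = (0, 1) — the answer is frame-independent, so this choice is without loss of generality.
1. D lies on line XT with XD:DT = 5:4 ⇒ D = (4/9, 0)
2·[DXF] = 5/9, 2·[DTF] = -4/9
[DXF]:[DTF] = 5/9:-4/9 = -5/4

[DXF]:[DTF] = -5/4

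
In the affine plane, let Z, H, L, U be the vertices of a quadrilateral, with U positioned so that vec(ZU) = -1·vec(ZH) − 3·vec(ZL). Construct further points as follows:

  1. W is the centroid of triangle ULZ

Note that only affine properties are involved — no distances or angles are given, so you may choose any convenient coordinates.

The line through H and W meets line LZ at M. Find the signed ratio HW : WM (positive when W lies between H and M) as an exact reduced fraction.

HW:WM = -4

Work in coordinates with Z = (0, 0), H = (1, 0), L = (0, 1), U = (-1, -3).
1. W is the centroid of triangle ULZ ⇒ W = (-1/3, -2/3)
line HW meets LZ at M = (0, -1/2)
W = H + t·(M−H) with t = 4/3, so HW:WM = 4/3:-1/3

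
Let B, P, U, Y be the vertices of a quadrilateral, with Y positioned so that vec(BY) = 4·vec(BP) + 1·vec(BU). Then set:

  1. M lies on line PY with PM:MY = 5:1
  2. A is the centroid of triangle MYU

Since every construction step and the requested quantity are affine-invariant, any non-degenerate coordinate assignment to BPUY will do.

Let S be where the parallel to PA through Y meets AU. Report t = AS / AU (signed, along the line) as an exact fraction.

t = -6/11

Work in coordinates with B = (0, 0), P = (1, 0), U = (0, 1), Y = (4, 1).
1. M lies on line PY with PM:MY = 5:1 ⇒ M = (7/2, 5/6)
2. A is the centroid of triangle MYU ⇒ A = (5/2, 17/18)
through Y parallel to PA: direction (3/2, 17/18); meets AU at S = (85/22, 181/198)
S = A + t·(U−A) with t = -6/11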